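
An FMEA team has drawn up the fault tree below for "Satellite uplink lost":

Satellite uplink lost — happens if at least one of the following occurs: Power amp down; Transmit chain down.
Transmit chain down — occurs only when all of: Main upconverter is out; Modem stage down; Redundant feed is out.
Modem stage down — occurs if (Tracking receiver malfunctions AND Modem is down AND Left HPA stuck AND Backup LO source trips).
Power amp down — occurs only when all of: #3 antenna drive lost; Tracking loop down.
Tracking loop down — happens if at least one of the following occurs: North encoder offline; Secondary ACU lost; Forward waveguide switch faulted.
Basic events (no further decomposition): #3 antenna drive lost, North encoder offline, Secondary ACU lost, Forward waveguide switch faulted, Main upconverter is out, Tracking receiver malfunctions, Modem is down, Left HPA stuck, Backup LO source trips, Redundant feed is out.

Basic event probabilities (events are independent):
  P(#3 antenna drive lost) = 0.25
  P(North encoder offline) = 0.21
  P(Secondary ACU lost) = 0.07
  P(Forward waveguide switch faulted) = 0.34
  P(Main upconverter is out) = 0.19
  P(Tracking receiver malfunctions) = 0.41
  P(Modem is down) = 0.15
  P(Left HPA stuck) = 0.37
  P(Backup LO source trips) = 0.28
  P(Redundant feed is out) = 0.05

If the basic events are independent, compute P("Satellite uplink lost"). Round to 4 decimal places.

0.1288

P(Tracking loop down) [OR] = 1 − (1−0.21) × (1−0.07) × (1−0.34) = 0.515098
P(Power amp down) [AND] = 0.25 × 0.515098 = 0.128775
P(Modem stage down) [AND] = 0.41 × 0.15 × 0.37 × 0.28 = 0.006371
P(Transmit chain down) [AND] = 0.19 × 0.006371 × 0.05 = 0.000061
P(Satellite uplink lost) [OR] = 1 − (1−0.128775) × (1−0.000061) = 0.128828
Rounded to 4 decimal places: P(Satellite uplink lost) ≈ 0.1288.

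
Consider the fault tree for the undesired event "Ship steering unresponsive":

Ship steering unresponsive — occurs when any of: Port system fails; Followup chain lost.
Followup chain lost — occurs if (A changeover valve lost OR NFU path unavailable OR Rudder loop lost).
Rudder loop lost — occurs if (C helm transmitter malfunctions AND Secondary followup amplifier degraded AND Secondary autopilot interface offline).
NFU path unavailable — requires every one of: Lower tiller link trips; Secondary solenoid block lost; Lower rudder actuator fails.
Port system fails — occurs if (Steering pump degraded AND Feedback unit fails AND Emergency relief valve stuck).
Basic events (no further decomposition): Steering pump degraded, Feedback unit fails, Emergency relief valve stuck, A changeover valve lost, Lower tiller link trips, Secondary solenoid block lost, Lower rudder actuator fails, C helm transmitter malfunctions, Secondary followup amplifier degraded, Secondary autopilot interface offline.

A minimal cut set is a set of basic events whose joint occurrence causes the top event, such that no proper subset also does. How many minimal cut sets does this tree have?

Port system fails [AND]: one cut set from each child combined → 1 × 1 × 1 = 1 cut set(s).
NFU path unavailable [AND]: one cut set from each child combined → 1 × 1 × 1 = 1 cut set(s).
Rudder loop lost [AND]: one cut set from each child combined → 1 × 1 × 1 = 1 cut set(s).
Followup chain lost [OR]: union of children's cut sets → 3 cut set(s).
Ship steering unresponsive [OR]: union of children's cut sets → 4 cut set(s).
Minimal cut sets: {Emergency relief valve stuck, Feedback unit fails, Steering pump degraded}; {A changeover valve lost}; {Lower rudder actuator fails, Lower tiller link trips, Secondary solenoid block lost}; {C helm transmitter malfunctions, Secondary autopilot interface offline, Secondary followup amplifier degraded}.

4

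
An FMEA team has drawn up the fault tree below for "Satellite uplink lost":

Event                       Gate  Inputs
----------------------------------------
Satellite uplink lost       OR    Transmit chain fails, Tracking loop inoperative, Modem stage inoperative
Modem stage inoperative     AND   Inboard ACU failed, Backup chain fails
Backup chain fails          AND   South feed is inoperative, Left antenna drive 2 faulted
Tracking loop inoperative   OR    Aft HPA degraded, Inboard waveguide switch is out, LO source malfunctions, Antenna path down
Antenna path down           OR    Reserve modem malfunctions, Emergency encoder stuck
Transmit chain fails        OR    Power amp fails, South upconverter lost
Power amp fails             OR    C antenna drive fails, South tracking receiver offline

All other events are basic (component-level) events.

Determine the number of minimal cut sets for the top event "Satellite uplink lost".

Power amp fails [OR]: union of children's cut sets → 2 cut set(s).
Transmit chain fails [OR]: union of children's cut sets → 3 cut set(s).
Antenna path down [OR]: union of children's cut sets → 2 cut set(s).
Tracking loop inoperative [OR]: union of children's cut sets → 5 cut set(s).
Backup chain fails [AND]: one cut set from each child combined → 1 × 1 = 1 cut set(s).
Modem stage inoperative [AND]: one cut set from each child combined → 1 × 1 = 1 cut set(s).
Satellite uplink lost [OR]: union of children's cut sets → 9 cut set(s).
Minimal cut sets: {C antenna drive fails}; {South tracking receiver offline}; {South upconverter lost}; {Aft HPA degraded}; {Inboard waveguide switch is out}; {LO source malfunctions}; {Reserve modem malfunctions}; {Emergency encoder stuck}; {Inboard ACU failed, Left antenna drive 2 faulted, South feed is inoperative}.

9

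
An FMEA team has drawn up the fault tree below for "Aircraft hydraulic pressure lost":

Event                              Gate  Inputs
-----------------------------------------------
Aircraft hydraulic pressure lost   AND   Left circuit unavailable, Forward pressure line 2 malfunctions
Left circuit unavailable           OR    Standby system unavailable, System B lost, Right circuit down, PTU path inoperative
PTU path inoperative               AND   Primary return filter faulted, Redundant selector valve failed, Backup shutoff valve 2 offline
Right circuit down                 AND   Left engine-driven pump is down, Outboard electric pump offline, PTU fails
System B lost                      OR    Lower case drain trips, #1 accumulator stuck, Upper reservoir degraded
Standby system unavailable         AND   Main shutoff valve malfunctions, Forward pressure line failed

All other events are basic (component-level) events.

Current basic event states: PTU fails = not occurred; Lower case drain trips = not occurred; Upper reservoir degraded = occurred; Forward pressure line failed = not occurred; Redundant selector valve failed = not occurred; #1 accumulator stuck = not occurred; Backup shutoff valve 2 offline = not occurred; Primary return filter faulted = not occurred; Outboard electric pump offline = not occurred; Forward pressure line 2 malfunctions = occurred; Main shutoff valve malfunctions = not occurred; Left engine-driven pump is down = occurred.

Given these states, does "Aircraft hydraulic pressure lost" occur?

Standby system unavailable [AND]: Main shutoff valve malfunctions=not, Forward pressure line failed=not → not all inputs occur → does not occur.
System B lost [OR]: Lower case drain trips=not, #1 accumulator stuck=not, Upper reservoir degraded=occurs → at least one input occurs → occurs.
Right circuit down [AND]: Left engine-driven pump is down=occurs, Outboard electric pump offline=not, PTU fails=not → not all inputs occur → does not occur.
PTU path inoperative [AND]: Primary return filter faulted=not, Redundant selector valve failed=not, Backup shutoff valve 2 offline=not → not all inputs occur → does not occur.
Left circuit unavailable [OR]: Standby system unavailable=not, System B lost=occurs, Right circuit down=not, PTU path inoperative=not → at least one input occurs → occurs.
Aircraft hydraulic pressure lost [AND]: Left circuit unavailable=occurs, Forward pressure line 2 malfunctions=occurs → all inputs occur → occurs.

Yes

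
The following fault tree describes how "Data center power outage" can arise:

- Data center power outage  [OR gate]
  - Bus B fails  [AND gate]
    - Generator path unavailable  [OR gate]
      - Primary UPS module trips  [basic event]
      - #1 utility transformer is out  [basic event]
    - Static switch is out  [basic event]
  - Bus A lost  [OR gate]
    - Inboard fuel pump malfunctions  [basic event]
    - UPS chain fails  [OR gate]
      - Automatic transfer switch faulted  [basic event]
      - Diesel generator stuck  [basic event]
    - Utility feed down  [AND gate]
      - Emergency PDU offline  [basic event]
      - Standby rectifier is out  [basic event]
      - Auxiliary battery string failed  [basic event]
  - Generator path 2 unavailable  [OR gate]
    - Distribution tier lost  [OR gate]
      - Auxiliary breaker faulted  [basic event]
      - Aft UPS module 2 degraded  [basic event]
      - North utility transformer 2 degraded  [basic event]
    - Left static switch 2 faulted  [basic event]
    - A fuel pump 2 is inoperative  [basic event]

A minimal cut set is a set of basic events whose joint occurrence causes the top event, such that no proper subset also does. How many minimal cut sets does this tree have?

11

Generator path unavailable [OR]: union of children's cut sets → 2 cut set(s).
Bus B fails [AND]: one cut set from each child combined → 2 × 1 = 2 cut set(s).
UPS chain fails [OR]: union of children's cut sets → 2 cut set(s).
Utility feed down [AND]: one cut set from each child combined → 1 × 1 × 1 = 1 cut set(s).
Bus A lost [OR]: union of children's cut sets → 4 cut set(s).
Distribution tier lost [OR]: union of children's cut sets → 3 cut set(s).
Generator path 2 unavailable [OR]: union of children's cut sets → 5 cut set(s).
Data center power outage [OR]: union of children's cut sets → 11 cut set(s).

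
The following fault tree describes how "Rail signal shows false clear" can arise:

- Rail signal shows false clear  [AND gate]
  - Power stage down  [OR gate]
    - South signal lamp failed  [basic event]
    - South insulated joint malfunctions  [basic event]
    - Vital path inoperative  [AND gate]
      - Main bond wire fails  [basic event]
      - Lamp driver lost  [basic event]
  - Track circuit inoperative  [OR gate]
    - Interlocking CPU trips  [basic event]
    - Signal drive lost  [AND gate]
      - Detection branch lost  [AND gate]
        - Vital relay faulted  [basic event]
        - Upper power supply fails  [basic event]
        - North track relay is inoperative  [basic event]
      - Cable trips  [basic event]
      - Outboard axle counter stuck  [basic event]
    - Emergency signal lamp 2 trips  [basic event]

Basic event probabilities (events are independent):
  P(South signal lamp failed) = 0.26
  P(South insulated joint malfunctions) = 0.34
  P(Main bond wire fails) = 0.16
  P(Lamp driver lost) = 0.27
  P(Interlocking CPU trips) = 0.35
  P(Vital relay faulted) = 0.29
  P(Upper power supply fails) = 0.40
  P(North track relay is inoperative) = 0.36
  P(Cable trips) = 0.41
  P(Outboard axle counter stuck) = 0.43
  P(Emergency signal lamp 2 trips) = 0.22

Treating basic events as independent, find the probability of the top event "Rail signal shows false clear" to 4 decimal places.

P(Vital path inoperative) [AND] = 0.16 × 0.27 = 0.043200
P(Power stage down) [OR] = 1 − (1−0.26) × (1−0.34) × (1−0.043200) = 0.532699
P(Detection branch lost) [AND] = 0.29 × 0.40 × 0.36 = 0.041760
P(Signal drive lost) [AND] = 0.041760 × 0.41 × 0.43 = 0.007362
P(Track circuit inoperative) [OR] = 1 − (1−0.35) × (1−0.007362) × (1−0.22) = 0.496733
P(Rail signal shows false clear) [AND] = 0.532699 × 0.496733 = 0.264609
Rounded to 4 decimal places: P(Rail signal shows false clear) ≈ 0.2646.

0.2646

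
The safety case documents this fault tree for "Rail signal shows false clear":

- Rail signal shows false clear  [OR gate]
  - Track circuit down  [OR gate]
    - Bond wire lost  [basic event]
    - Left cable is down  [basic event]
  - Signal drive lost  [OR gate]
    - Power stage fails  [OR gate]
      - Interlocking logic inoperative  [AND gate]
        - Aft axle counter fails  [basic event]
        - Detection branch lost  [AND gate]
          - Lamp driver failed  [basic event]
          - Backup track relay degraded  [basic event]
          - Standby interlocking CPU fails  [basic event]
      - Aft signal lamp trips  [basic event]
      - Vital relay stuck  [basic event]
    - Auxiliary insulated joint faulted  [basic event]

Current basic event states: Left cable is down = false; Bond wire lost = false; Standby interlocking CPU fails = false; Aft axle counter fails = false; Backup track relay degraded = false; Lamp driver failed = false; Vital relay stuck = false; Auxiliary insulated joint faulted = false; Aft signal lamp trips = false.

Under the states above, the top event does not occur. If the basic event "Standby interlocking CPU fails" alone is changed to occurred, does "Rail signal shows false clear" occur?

No

Counterfactual: set "Standby interlocking CPU fails" to occurred.
Track circuit down [OR]: Bond wire lost=not, Left cable is down=not → no input occurs → does not occur.
Detection branch lost [AND]: Lamp driver failed=not, Backup track relay degraded=not, Standby interlocking CPU fails=occurs → not all inputs occur → does not occur.
Interlocking logic inoperative [AND]: Aft axle counter fails=not, Detection branch lost=not → not all inputs occur → does not occur.
Power stage fails [OR]: Interlocking logic inoperative=not, Aft signal lamp trips=not, Vital relay stuck=not → no input occurs → does not occur.
Signal drive lost [OR]: Power stage fails=not, Auxiliary insulated joint faulted=not → no input occurs → does not occur.
Rail signal shows false clear [OR]: Track circuit down=not, Signal drive lost=not → no input occurs → does not occur.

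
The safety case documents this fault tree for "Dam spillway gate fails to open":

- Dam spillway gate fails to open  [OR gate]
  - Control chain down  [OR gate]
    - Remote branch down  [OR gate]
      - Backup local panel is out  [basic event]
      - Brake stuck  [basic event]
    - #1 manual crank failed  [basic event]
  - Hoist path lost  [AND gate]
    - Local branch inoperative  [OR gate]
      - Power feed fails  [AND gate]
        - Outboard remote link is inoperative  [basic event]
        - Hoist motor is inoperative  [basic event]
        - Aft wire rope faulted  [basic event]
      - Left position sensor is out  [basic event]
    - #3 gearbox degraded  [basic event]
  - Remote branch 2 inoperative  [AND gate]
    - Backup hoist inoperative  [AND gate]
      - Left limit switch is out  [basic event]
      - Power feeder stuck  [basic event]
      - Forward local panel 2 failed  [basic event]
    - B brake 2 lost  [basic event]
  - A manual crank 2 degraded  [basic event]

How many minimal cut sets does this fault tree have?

Remote branch down [OR]: union of children's cut sets → 2 cut set(s).
Control chain down [OR]: union of children's cut sets → 3 cut set(s).
Power feed fails [AND]: one cut set from each child combined → 1 × 1 × 1 = 1 cut set(s).
Local branch inoperative [OR]: union of children's cut sets → 2 cut set(s).
Hoist path lost [AND]: one cut set from each child combined → 2 × 1 = 2 cut set(s).
Backup hoist inoperative [AND]: one cut set from each child combined → 1 × 1 × 1 = 1 cut set(s).
Remote branch 2 inoperative [AND]: one cut set from each child combined → 1 × 1 = 1 cut set(s).
Dam spillway gate fails to open [OR]: union of children's cut sets → 7 cut set(s).
Minimal cut sets: {Backup local panel is out}; {Brake stuck}; {#1 manual crank failed}; {#3 gearbox degraded, Aft wire rope faulted, Hoist motor is inoperative, Outboard remote link is inoperative}; {#3 gearbox degraded, Left position sensor is out}; {B brake 2 lost, Forward local panel 2 failed, Left limit switch is out, Power feeder stuck}; {A manual crank 2 degraded}.

7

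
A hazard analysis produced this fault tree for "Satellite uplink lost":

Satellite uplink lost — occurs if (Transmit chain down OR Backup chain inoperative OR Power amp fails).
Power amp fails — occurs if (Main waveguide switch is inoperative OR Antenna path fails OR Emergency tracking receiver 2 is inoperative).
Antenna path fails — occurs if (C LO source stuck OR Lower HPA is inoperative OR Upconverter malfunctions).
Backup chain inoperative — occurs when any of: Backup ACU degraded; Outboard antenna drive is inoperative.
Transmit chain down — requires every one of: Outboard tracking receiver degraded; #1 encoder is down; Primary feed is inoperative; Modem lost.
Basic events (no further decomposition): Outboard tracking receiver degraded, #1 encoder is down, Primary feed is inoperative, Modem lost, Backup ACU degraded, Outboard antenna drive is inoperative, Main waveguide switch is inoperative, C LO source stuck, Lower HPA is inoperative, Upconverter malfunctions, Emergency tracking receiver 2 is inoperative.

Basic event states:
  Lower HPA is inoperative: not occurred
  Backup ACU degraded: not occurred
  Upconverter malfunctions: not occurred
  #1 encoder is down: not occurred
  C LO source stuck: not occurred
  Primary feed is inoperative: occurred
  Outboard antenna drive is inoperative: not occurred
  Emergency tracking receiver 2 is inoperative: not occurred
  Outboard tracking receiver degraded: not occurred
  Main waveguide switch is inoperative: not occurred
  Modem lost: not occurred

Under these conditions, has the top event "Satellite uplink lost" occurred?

Transmit chain down [AND]: Outboard tracking receiver degraded=not, #1 encoder is down=not, Primary feed is inoperative=occurs, Modem lost=not → not all inputs occur → does not occur.
Backup chain inoperative [OR]: Backup ACU degraded=not, Outboard antenna drive is inoperative=not → no input occurs → does not occur.
Antenna path fails [OR]: C LO source stuck=not, Lower HPA is inoperative=not, Upconverter malfunctions=not → no input occurs → does not occur.
Power amp fails [OR]: Main waveguide switch is inoperative=not, Antenna path fails=not, Emergency tracking receiver 2 is inoperative=not → no input occurs → does not occur.
Satellite uplink lost [OR]: Transmit chain down=not, Backup chain inoperative=not, Power amp fails=not → no input occurs → does not occur.

No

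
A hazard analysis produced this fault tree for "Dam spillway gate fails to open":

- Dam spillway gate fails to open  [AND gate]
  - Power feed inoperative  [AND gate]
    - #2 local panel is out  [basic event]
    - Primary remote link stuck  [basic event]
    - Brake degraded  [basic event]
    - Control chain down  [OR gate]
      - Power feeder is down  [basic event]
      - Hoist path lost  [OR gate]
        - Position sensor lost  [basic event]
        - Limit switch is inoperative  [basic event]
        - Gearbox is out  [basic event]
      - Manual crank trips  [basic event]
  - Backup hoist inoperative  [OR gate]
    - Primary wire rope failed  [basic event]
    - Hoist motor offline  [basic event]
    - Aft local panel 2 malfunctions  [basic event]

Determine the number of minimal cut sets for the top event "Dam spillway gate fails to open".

15

Hoist path lost [OR]: union of children's cut sets → 3 cut set(s).
Control chain down [OR]: union of children's cut sets → 5 cut set(s).
Power feed inoperative [AND]: one cut set from each child combined → 1 × 1 × 1 × 5 = 5 cut set(s).
Backup hoist inoperative [OR]: union of children's cut sets → 3 cut set(s).
Dam spillway gate fails to open [AND]: one cut set from each child combined → 5 × 3 = 15 cut set(s).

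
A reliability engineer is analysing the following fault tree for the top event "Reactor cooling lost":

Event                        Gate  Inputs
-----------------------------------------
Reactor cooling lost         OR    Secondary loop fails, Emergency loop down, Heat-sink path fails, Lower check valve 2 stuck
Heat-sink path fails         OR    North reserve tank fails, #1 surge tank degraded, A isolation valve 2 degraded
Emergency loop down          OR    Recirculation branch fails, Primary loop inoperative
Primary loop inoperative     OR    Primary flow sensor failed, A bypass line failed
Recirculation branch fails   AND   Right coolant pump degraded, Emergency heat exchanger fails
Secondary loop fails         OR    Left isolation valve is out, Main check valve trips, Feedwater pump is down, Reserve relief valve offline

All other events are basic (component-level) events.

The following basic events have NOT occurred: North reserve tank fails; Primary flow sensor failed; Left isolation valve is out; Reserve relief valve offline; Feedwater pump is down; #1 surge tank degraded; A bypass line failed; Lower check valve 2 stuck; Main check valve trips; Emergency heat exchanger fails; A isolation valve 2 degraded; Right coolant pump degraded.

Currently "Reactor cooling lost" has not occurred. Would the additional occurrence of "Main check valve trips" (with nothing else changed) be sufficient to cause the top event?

Yes

Counterfactual: set "Main check valve trips" to occurred.
Secondary loop fails [OR]: Left isolation valve is out=not, Main check valve trips=occurs, Feedwater pump is down=not, Reserve relief valve offline=not → at least one input occurs → occurs.
Recirculation branch fails [AND]: Right coolant pump degraded=not, Emergency heat exchanger fails=not → not all inputs occur → does not occur.
Primary loop inoperative [OR]: Primary flow sensor failed=not, A bypass line failed=not → no input occurs → does not occur.
Emergency loop down [OR]: Recirculation branch fails=not, Primary loop inoperative=not → no input occurs → does not occur.
Heat-sink path fails [OR]: North reserve tank fails=not, #1 surge tank degraded=not, A isolation valve 2 degraded=not → no input occurs → does not occur.
Reactor cooling lost [OR]: Secondary loop fails=occurs, Emergency loop down=not, Heat-sink path fails=not, Lower check valve 2 stuck=not → at least one input occurs → occurs.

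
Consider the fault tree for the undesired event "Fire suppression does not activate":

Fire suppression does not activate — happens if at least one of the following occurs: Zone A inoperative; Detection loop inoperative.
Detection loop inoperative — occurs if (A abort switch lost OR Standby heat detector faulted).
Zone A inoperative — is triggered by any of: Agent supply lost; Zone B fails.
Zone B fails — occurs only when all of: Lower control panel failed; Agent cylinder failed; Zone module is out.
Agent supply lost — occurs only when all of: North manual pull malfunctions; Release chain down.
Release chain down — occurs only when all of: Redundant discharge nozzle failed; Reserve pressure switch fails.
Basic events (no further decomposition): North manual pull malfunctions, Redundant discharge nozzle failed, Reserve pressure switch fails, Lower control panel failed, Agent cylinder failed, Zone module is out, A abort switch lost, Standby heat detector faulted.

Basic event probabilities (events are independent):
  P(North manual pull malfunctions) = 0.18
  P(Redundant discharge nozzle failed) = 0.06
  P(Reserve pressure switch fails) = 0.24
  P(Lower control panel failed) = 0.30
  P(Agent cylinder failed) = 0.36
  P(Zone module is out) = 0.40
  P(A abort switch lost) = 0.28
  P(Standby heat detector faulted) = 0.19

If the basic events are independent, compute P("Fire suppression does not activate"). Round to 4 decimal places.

0.4434

P(Release chain down) [AND] = 0.06 × 0.24 = 0.014400
P(Agent supply lost) [AND] = 0.18 × 0.014400 = 0.002592
P(Zone B fails) [AND] = 0.30 × 0.36 × 0.40 = 0.043200
P(Zone A inoperative) [OR] = 1 − (1−0.002592) × (1−0.043200) = 0.045680
P(Detection loop inoperative) [OR] = 1 − (1−0.28) × (1−0.19) = 0.416800
P(Fire suppression does not activate) [OR] = 1 − (1−0.045680) × (1−0.416800) = 0.443441
Rounded to 4 decimal places: P(Fire suppression does not activate) ≈ 0.4434.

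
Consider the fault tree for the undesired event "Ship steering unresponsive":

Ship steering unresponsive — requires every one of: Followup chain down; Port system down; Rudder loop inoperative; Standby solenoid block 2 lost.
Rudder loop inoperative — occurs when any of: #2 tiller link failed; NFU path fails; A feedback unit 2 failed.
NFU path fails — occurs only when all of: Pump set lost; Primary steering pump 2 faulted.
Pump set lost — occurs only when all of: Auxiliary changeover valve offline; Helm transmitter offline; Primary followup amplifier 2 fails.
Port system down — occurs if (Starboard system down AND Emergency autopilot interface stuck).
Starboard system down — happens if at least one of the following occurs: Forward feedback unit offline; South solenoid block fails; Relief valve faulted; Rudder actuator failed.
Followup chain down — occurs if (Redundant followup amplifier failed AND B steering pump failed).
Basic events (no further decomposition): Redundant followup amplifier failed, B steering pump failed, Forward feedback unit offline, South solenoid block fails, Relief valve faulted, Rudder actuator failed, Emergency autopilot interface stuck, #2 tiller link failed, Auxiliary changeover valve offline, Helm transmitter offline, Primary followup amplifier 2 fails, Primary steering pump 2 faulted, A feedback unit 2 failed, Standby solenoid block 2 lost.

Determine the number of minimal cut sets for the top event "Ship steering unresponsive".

12

Followup chain down [AND]: one cut set from each child combined → 1 × 1 = 1 cut set(s).
Starboard system down [OR]: union of children's cut sets → 4 cut set(s).
Port system down [AND]: one cut set from each child combined → 4 × 1 = 4 cut set(s).
Pump set lost [AND]: one cut set from each child combined → 1 × 1 × 1 = 1 cut set(s).
NFU path fails [AND]: one cut set from each child combined → 1 × 1 = 1 cut set(s).
Rudder loop inoperative [OR]: union of children's cut sets → 3 cut set(s).
Ship steering unresponsive [AND]: one cut set from each child combined → 1 × 4 × 3 × 1 = 12 cut set(s).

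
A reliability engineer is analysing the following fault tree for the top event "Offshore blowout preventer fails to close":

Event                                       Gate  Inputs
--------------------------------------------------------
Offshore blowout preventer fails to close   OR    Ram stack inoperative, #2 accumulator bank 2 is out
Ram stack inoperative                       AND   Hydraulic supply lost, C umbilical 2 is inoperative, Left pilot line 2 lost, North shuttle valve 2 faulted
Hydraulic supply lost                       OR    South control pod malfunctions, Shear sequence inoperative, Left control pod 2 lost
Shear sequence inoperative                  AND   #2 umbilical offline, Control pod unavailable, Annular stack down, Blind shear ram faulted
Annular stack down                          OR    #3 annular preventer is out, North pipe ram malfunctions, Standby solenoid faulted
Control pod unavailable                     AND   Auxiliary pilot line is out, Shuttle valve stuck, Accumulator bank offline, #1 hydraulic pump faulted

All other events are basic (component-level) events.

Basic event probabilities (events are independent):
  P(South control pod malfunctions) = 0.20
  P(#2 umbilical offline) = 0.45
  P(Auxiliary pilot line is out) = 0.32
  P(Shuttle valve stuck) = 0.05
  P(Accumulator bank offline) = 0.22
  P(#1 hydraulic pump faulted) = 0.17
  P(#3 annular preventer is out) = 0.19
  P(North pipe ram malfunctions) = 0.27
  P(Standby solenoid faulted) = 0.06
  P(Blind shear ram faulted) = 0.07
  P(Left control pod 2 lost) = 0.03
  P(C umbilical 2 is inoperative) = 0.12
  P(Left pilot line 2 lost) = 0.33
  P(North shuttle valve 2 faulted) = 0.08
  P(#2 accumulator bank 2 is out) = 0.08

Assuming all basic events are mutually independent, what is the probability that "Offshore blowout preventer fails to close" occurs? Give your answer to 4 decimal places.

0.0807

P(Control pod unavailable) [AND] = 0.32 × 0.05 × 0.22 × 0.17 = 0.000598
P(Annular stack down) [OR] = 1 − (1−0.19) × (1−0.27) × (1−0.06) = 0.444178
P(Shear sequence inoperative) [AND] = 0.45 × 0.000598 × 0.444178 × 0.07 = 0.000008
P(Hydraulic supply lost) [OR] = 1 − (1−0.20) × (1−0.000008) × (1−0.03) = 0.224006
P(Ram stack inoperative) [AND] = 0.224006 × 0.12 × 0.33 × 0.08 = 0.000710
P(Offshore blowout preventer fails to close) [OR] = 1 − (1−0.000710) × (1−0.08) = 0.080653
Rounded to 4 decimal places: P(Offshore blowout preventer fails to close) ≈ 0.0807.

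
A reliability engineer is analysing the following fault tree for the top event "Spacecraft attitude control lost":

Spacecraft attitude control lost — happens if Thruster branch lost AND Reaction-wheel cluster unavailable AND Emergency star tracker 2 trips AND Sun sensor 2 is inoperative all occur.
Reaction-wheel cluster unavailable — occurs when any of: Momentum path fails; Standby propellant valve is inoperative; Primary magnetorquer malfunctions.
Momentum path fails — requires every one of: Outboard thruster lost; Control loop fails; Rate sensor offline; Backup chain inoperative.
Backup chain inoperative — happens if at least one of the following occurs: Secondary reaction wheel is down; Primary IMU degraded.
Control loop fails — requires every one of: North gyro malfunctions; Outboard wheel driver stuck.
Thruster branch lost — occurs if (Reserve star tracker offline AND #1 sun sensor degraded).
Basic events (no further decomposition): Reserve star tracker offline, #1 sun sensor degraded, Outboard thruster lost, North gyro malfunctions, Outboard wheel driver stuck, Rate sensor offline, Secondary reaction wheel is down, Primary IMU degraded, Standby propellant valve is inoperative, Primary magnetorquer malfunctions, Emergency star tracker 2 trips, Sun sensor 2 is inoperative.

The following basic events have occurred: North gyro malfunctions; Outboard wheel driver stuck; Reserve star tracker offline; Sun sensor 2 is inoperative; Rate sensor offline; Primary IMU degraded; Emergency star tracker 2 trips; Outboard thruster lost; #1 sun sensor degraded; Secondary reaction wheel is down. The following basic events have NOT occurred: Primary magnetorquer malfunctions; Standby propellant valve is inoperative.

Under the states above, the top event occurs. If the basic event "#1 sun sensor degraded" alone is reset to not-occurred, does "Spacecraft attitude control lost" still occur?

Counterfactual: set "#1 sun sensor degraded" to not occurred.
Thruster branch lost [AND]: Reserve star tracker offline=occurs, #1 sun sensor degraded=not → not all inputs occur → does not occur.
Control loop fails [AND]: North gyro malfunctions=occurs, Outboard wheel driver stuck=occurs → all inputs occur → occurs.
Backup chain inoperative [OR]: Secondary reaction wheel is down=occurs, Primary IMU degraded=occurs → at least one input occurs → occurs.
Momentum path fails [AND]: Outboard thruster lost=occurs, Control loop fails=occurs, Rate sensor offline=occurs, Backup chain inoperative=occurs → all inputs occur → occurs.
Reaction-wheel cluster unavailable [OR]: Momentum path fails=occurs, Standby propellant valve is inoperative=not, Primary magnetorquer malfunctions=not → at least one input occurs → occurs.
Spacecraft attitude control lost [AND]: Thruster branch lost=not, Reaction-wheel cluster unavailable=occurs, Emergency star tracker 2 trips=occurs, Sun sensor 2 is inoperative=occurs → not all inputs occur → does not occur.

No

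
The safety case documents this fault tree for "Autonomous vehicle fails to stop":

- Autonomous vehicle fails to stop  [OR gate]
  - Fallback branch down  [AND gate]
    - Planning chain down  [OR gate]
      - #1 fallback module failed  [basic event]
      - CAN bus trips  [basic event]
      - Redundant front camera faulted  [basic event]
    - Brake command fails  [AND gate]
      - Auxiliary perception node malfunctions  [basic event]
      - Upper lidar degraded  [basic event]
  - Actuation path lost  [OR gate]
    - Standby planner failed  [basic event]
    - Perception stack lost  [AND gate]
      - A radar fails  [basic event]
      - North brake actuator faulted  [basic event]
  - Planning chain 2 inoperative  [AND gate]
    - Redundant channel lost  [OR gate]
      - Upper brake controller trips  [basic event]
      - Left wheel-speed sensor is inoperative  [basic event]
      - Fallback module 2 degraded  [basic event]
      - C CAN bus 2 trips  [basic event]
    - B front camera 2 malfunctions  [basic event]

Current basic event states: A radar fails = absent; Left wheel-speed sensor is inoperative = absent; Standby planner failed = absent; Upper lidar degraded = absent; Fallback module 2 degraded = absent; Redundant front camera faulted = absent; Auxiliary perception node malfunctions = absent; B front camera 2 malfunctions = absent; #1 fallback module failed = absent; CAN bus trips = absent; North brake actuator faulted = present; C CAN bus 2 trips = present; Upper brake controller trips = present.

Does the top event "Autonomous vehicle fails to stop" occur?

Planning chain down [OR]: #1 fallback module failed=not, CAN bus trips=not, Redundant front camera faulted=not → no input occurs → does not occur.
Brake command fails [AND]: Auxiliary perception node malfunctions=not, Upper lidar degraded=not → not all inputs occur → does not occur.
Fallback branch down [AND]: Planning chain down=not, Brake command fails=not → not all inputs occur → does not occur.
Perception stack lost [AND]: A radar fails=not, North brake actuator faulted=occurs → not all inputs occur → does not occur.
Actuation path lost [OR]: Standby planner failed=not, Perception stack lost=not → no input occurs → does not occur.
Redundant channel lost [OR]: Upper brake controller trips=occurs, Left wheel-speed sensor is inoperative=not, Fallback module 2 degraded=not, C CAN bus 2 trips=occurs → at least one input occurs → occurs.
Planning chain 2 inoperative [AND]: Redundant channel lost=occurs, B front camera 2 malfunctions=not → not all inputs occur → does not occur.
Autonomous vehicle fails to stop [OR]: Fallback branch down=not, Actuation path lost=not, Planning chain 2 inoperative=not → no input occurs → does not occur.

No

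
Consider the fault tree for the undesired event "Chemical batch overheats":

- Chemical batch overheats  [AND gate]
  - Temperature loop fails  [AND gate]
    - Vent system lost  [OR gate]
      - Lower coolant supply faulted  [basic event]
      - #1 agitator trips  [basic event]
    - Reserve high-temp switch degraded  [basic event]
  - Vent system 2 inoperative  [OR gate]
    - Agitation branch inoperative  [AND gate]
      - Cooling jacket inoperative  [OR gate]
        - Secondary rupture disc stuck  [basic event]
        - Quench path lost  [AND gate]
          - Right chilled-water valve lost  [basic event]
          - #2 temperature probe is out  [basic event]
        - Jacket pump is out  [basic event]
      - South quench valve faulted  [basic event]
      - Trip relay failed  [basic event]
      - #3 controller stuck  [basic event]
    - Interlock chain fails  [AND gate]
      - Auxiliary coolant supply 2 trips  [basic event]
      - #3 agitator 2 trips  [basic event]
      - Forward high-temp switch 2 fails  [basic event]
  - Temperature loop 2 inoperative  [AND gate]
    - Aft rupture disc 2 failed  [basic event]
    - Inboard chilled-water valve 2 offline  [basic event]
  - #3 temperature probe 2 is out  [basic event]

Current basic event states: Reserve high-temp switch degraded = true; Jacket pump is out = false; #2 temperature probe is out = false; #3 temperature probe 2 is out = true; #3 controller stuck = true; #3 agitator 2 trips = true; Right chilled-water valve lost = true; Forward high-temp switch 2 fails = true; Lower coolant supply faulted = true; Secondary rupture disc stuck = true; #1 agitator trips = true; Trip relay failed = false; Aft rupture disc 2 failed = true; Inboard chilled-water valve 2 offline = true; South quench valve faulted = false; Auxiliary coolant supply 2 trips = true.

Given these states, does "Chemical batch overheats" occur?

Yes

Vent system lost [OR]: Lower coolant supply faulted=occurs, #1 agitator trips=occurs → at least one input occurs → occurs.
Temperature loop fails [AND]: Vent system lost=occurs, Reserve high-temp switch degraded=occurs → all inputs occur → occurs.
Quench path lost [AND]: Right chilled-water valve lost=occurs, #2 temperature probe is out=not → not all inputs occur → does not occur.
Cooling jacket inoperative [OR]: Secondary rupture disc stuck=occurs, Quench path lost=not, Jacket pump is out=not → at least one input occurs → occurs.
Agitation branch inoperative [AND]: Cooling jacket inoperative=occurs, South quench valve faulted=not, Trip relay failed=not, #3 controller stuck=occurs → not all inputs occur → does not occur.
Interlock chain fails [AND]: Auxiliary coolant supply 2 trips=occurs, #3 agitator 2 trips=occurs, Forward high-temp switch 2 fails=occurs → all inputs occur → occurs.
Vent system 2 inoperative [OR]: Agitation branch inoperative=not, Interlock chain fails=occurs → at least one input occurs → occurs.
Temperature loop 2 inoperative [AND]: Aft rupture disc 2 failed=occurs, Inboard chilled-water valve 2 offline=occurs → all inputs occur → occurs.
Chemical batch overheats [AND]: Temperature loop fails=occurs, Vent system 2 inoperative=occurs, Temperature loop 2 inoperative=occurs, #3 temperature probe 2 is out=occurs → all inputs occur → occurs.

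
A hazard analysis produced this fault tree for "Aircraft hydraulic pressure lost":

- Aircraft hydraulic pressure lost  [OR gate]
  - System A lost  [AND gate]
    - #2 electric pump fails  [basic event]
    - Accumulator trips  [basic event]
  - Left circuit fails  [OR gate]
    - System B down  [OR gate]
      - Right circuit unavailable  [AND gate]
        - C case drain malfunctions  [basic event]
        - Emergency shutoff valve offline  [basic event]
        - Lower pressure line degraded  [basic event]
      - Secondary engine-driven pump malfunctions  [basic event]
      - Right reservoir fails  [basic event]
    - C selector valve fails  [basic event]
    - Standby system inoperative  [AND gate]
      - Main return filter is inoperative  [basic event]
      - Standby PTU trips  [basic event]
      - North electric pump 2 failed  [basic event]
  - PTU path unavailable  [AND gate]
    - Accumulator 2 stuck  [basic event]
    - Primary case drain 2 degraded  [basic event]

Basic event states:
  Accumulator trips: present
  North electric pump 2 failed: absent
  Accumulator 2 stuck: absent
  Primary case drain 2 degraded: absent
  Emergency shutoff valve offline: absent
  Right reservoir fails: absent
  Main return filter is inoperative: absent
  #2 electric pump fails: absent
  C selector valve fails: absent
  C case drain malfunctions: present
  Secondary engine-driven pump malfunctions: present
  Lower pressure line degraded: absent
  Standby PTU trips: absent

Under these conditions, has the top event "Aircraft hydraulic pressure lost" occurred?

System A lost [AND]: #2 electric pump fails=not, Accumulator trips=occurs → not all inputs occur → does not occur.
Right circuit unavailable [AND]: C case drain malfunctions=occurs, Emergency shutoff valve offline=not, Lower pressure line degraded=not → not all inputs occur → does not occur.
System B down [OR]: Right circuit unavailable=not, Secondary engine-driven pump malfunctions=occurs, Right reservoir fails=not → at least one input occurs → occurs.
Standby system inoperative [AND]: Main return filter is inoperative=not, Standby PTU trips=not, North electric pump 2 failed=not → not all inputs occur → does not occur.
Left circuit fails [OR]: System B down=occurs, C selector valve fails=not, Standby system inoperative=not → at least one input occurs → occurs.
PTU path unavailable [AND]: Accumulator 2 stuck=not, Primary case drain 2 degraded=not → not all inputs occur → does not occur.
Aircraft hydraulic pressure lost [OR]: System A lost=not, Left circuit fails=occurs, PTU path unavailable=not → at least one input occurs → occurs.

Yes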